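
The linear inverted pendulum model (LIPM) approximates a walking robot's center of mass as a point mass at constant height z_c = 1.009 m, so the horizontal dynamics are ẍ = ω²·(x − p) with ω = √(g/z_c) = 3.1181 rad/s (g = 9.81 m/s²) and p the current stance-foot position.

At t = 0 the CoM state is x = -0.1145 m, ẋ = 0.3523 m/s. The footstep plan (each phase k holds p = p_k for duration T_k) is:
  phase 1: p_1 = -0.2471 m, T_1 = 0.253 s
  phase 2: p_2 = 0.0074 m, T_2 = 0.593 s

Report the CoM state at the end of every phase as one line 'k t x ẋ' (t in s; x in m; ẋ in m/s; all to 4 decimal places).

1 0.2530 0.0276 0.8288
2 0.8460 0.8967 2.8934

phase 1: p=-0.2471, T=0.253, ωT=0.788879, cosh=1.327641, sinh=0.873287; start (x,ẋ)=(-0.114500, 0.352300) → end (x,ẋ)=(0.027614, 0.828797)
phase 2: p=0.0074, T=0.593, ωT=1.849033, cosh=3.255532, sinh=3.098143; start (x,ẋ)=(0.027614, 0.828797) → end (x,ẋ)=(0.896700, 2.893450)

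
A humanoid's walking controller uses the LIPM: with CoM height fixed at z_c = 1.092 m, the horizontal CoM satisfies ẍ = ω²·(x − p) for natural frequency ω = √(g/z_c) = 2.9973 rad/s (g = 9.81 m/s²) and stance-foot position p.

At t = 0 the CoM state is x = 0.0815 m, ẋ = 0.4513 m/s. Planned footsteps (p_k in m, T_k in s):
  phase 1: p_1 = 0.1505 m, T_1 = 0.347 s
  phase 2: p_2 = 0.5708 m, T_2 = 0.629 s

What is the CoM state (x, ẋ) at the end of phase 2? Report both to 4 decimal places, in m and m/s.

phase 1: p=0.1505, T=0.347, ωT=1.040063, cosh=1.591414, sinh=1.237982; start (x,ẋ)=(0.081500, 0.451300) → end (x,ẋ)=(0.227094, 0.462174)
phase 2: p=0.5708, T=0.629, ωT=1.885302, cosh=3.370063, sinh=3.218279; start (x,ẋ)=(0.227094, 0.462174) → end (x,ẋ)=(-0.091263, -1.757886)

x = -0.0913, ẋ = -1.7579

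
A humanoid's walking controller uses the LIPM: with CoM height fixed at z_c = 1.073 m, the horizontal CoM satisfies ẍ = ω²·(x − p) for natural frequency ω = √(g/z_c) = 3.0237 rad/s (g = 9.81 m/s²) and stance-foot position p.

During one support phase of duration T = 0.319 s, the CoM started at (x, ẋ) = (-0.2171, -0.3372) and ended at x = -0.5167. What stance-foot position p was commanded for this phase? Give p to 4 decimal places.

p = 0.1304

ωT = 3.0237·0.319 = 0.964560; cosh(ωT) = 1.502392, sinh(ωT) = 1.121242
x(T) = p + (x₀−p)·cosh(ωT) + (ẋ₀/ω)·sinh(ωT) ⇒ p·(1 − cosh) = x(T) − x₀·cosh − (ẋ₀/ω)·sinh
numerator   = -0.5167 − (-0.2171)·1.502392 − (-0.3372/3.0237)·1.121242 = -0.065491
denominator = 1 − 1.502392 = -0.502392
p = -0.065491 / -0.502392 = 0.1304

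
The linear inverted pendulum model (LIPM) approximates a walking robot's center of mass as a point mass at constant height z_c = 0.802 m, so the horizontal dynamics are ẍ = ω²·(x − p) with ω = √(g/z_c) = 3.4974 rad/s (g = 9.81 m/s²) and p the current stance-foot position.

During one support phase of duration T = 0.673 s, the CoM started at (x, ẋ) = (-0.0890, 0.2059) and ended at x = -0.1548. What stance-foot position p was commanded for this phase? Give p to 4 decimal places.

p = -0.0025

ωT = 3.4974·0.673 = 2.353750; cosh(ωT) = 5.309989, sinh(ωT) = 5.214977
x(T) = p + (x₀−p)·cosh(ωT) + (ẋ₀/ω)·sinh(ωT) ⇒ p·(1 − cosh) = x(T) − x₀·cosh − (ẋ₀/ω)·sinh
numerator   = -0.1548 − (-0.0890)·5.309989 − (0.2059/3.4974)·5.214977 = 0.010771
denominator = 1 − 5.309989 = -4.309989
p = 0.010771 / -4.309989 = -0.0025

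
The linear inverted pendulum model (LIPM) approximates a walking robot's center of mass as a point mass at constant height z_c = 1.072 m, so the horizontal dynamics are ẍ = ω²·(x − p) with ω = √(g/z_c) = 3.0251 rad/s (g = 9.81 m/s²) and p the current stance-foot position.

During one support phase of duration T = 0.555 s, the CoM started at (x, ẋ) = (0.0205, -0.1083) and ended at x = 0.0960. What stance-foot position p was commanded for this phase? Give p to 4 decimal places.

p = -0.0743

ωT = 3.0251·0.555 = 1.678931; cosh(ωT) = 2.773197, sinh(ωT) = 2.586624
x(T) = p + (x₀−p)·cosh(ωT) + (ẋ₀/ω)·sinh(ωT) ⇒ p·(1 − cosh) = x(T) − x₀·cosh − (ẋ₀/ω)·sinh
numerator   = 0.0960 − (0.0205)·2.773197 − (-0.1083/3.0251)·2.586624 = 0.131752
denominator = 1 − 2.773197 = -1.773197
p = 0.131752 / -1.773197 = -0.0743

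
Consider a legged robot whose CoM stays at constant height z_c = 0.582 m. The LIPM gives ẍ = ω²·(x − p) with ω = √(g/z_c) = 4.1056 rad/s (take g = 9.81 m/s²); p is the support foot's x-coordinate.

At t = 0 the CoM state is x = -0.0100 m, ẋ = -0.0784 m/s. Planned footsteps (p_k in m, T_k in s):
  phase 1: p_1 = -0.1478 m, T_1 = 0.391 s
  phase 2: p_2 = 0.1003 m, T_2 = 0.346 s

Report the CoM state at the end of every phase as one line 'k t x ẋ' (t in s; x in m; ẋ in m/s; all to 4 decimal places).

1 0.3910 0.1635 1.1487
2 0.7370 0.7840 3.0217

phase 1: p=-0.1478, T=0.391, ωT=1.605290, cosh=2.590066, sinh=2.389235; start (x,ẋ)=(-0.010000, -0.078400) → end (x,ẋ)=(0.163487, 1.148653)
phase 2: p=0.1003, T=0.346, ωT=1.420538, cosh=2.190465, sinh=1.948881; start (x,ẋ)=(0.163487, 1.148653) → end (x,ẋ)=(0.783960, 3.021659)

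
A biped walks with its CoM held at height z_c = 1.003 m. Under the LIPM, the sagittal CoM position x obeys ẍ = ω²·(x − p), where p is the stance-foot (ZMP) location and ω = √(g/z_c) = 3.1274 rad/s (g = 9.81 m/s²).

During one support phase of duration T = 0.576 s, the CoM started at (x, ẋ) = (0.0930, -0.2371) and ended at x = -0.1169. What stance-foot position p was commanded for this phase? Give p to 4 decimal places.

ωT = 3.1274·0.576 = 1.801382; cosh(ωT) = 3.111543, sinh(ωT) = 2.946473
x(T) = p + (x₀−p)·cosh(ωT) + (ẋ₀/ω)·sinh(ωT) ⇒ p·(1 − cosh) = x(T) − x₀·cosh − (ẋ₀/ω)·sinh
numerator   = -0.1169 − (0.0930)·3.111543 − (-0.2371/3.1274)·2.946473 = -0.182890
denominator = 1 − 3.111543 = -2.111543
p = -0.182890 / -2.111543 = 0.0866

p = 0.0866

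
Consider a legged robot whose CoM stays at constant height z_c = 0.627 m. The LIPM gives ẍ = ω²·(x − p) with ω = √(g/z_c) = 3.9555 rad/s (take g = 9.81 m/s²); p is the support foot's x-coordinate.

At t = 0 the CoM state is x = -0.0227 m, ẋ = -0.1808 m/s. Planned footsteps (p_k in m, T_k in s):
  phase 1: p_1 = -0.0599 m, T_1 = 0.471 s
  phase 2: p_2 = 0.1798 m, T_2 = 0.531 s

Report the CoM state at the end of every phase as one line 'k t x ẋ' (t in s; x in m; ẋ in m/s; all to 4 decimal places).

phase 1: p=-0.0599, T=0.471, ωT=1.863040, cosh=3.299249, sinh=3.144049; start (x,ẋ)=(-0.022700, -0.180800) → end (x,ẋ)=(-0.080878, -0.133874)
phase 2: p=0.1798, T=0.531, ωT=2.100370, cosh=4.145804, sinh=4.023392; start (x,ẋ)=(-0.080878, -0.133874) → end (x,ẋ)=(-1.037091, -4.703580)

1 0.4710 -0.0809 -0.1339
2 1.0020 -1.0371 -4.7036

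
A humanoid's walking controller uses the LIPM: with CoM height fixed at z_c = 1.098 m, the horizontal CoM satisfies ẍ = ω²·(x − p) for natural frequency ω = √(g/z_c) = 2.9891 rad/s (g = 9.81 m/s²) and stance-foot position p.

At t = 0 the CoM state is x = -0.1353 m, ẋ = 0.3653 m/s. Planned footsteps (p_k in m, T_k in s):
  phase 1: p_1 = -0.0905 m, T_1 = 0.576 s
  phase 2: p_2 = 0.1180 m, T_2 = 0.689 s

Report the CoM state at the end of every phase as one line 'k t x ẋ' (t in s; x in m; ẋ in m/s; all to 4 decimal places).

phase 1: p=-0.0905, T=0.576, ωT=1.721722, cosh=2.886455, sinh=2.707696; start (x,ẋ)=(-0.135300, 0.365300) → end (x,ẋ)=(0.111096, 0.691830)
phase 2: p=0.1180, T=0.689, ωT=2.059490, cosh=3.984744, sinh=3.857225; start (x,ẋ)=(0.111096, 0.691830) → end (x,ẋ)=(0.983248, 2.677167)

1 0.5760 0.1111 0.6918
2 1.2650 0.9832 2.6772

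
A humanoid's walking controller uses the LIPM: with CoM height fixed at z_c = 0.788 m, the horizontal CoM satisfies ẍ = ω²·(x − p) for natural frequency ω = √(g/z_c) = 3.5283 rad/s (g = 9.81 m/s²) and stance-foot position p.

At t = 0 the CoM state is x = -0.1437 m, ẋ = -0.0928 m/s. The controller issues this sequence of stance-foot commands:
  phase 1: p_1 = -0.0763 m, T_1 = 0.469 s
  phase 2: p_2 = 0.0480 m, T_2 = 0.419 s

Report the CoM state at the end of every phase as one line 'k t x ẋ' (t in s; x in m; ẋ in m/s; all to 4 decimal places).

1 0.4690 -0.3253 -0.8510
2 0.8880 -1.3147 -4.7016

phase 1: p=-0.0763, T=0.469, ωT=1.654773, cosh=2.711513, sinh=2.520378; start (x,ẋ)=(-0.143700, -0.092800) → end (x,ẋ)=(-0.325346, -0.850993)
phase 2: p=0.0480, T=0.419, ωT=1.478358, cosh=2.306874, sinh=2.078863; start (x,ẋ)=(-0.325346, -0.850993) → end (x,ẋ)=(-1.314664, -4.701571)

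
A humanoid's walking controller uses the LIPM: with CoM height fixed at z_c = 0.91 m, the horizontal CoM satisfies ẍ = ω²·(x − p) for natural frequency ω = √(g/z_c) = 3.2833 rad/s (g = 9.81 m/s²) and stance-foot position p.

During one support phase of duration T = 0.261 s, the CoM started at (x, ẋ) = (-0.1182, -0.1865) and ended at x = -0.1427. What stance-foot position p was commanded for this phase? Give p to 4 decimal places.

p = -0.1960

ωT = 3.2833·0.261 = 0.856941; cosh(ωT) = 1.390201, sinh(ωT) = 0.965743
x(T) = p + (x₀−p)·cosh(ωT) + (ẋ₀/ω)·sinh(ωT) ⇒ p·(1 − cosh) = x(T) − x₀·cosh − (ẋ₀/ω)·sinh
numerator   = -0.1427 − (-0.1182)·1.390201 − (-0.1865/3.2833)·0.965743 = 0.076478
denominator = 1 − 1.390201 = -0.390201
p = 0.076478 / -0.390201 = -0.1960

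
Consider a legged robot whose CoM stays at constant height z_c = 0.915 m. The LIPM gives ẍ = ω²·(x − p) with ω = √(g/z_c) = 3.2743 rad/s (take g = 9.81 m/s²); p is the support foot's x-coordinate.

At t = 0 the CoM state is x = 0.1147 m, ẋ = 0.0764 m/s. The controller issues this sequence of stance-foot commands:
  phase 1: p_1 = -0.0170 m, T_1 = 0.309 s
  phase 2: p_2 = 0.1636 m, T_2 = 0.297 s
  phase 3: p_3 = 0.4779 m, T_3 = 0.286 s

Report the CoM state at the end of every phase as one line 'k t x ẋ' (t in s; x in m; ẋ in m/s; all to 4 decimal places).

1 0.3090 0.2159 0.6336
2 0.6060 0.4619 1.1516
3 0.8920 0.8340 1.6381

phase 1: p=-0.0170, T=0.309, ωT=1.011759, cosh=1.557006, sinh=1.193427; start (x,ẋ)=(0.114700, 0.076400) → end (x,ẋ)=(0.215904, 0.633591)
phase 2: p=0.1636, T=0.297, ωT=0.972467, cosh=1.511305, sinh=1.133156; start (x,ẋ)=(0.215904, 0.633591) → end (x,ẋ)=(0.461918, 1.151614)
phase 3: p=0.4779, T=0.286, ωT=0.936450, cosh=1.471463, sinh=1.079446; start (x,ẋ)=(0.461918, 1.151614) → end (x,ẋ)=(0.834039, 1.638071)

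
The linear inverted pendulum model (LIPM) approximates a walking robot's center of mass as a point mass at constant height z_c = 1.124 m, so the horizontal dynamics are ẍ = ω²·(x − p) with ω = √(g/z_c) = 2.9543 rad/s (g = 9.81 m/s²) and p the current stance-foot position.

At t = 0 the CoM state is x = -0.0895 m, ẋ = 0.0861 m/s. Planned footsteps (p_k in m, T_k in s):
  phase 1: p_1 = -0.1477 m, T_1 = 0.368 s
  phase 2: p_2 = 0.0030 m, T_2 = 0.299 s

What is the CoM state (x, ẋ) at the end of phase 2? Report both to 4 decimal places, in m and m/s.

x = 0.1049, ẋ = 0.4732

phase 1: p=-0.1477, T=0.368, ωT=1.087182, cosh=1.651535, sinh=1.314370; start (x,ẋ)=(-0.089500, 0.086100) → end (x,ẋ)=(-0.013275, 0.368190)
phase 2: p=0.0030, T=0.299, ωT=0.883336, cosh=1.416178, sinh=1.002777; start (x,ẋ)=(-0.013275, 0.368190) → end (x,ẋ)=(0.104927, 0.473209)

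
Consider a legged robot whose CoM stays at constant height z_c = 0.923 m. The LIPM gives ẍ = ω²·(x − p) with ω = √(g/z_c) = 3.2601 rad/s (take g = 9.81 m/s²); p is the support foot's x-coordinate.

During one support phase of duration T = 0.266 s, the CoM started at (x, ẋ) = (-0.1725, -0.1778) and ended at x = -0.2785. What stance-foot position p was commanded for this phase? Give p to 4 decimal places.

ωT = 3.2601·0.266 = 0.867187; cosh(ωT) = 1.400168, sinh(ωT) = 0.980037
x(T) = p + (x₀−p)·cosh(ωT) + (ẋ₀/ω)·sinh(ωT) ⇒ p·(1 − cosh) = x(T) − x₀·cosh − (ẋ₀/ω)·sinh
numerator   = -0.2785 − (-0.1725)·1.400168 − (-0.1778/3.2601)·0.980037 = 0.016478
denominator = 1 − 1.400168 = -0.400168
p = 0.016478 / -0.400168 = -0.0412

p = -0.0412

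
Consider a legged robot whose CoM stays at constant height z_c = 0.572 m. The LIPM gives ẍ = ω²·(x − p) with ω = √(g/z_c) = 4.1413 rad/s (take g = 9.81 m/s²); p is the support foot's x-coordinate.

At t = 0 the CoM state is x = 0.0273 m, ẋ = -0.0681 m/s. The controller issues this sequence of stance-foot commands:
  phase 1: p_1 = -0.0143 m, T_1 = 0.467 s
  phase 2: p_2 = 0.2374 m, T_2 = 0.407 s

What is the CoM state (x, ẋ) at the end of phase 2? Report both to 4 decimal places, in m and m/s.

x = 0.0053, ẋ = -0.7746

phase 1: p=-0.0143, T=0.467, ωT=1.933987, cosh=3.530802, sinh=3.386232; start (x,ẋ)=(0.027300, -0.068100) → end (x,ẋ)=(0.076898, 0.342926)
phase 2: p=0.2374, T=0.407, ωT=1.685509, cosh=2.790273, sinh=2.604923; start (x,ẋ)=(0.076898, 0.342926) → end (x,ẋ)=(0.005259, -0.774604)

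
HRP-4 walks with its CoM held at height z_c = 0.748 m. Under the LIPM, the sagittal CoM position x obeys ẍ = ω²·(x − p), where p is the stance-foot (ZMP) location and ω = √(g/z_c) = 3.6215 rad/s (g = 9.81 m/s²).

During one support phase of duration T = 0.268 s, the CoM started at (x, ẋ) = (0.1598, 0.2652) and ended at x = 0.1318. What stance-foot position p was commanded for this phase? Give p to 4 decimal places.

p = 0.3774

ωT = 3.6215·0.268 = 0.970562; cosh(ωT) = 1.509149, sinh(ωT) = 1.130279
x(T) = p + (x₀−p)·cosh(ωT) + (ẋ₀/ω)·sinh(ωT) ⇒ p·(1 − cosh) = x(T) − x₀·cosh − (ẋ₀/ω)·sinh
numerator   = 0.1318 − (0.1598)·1.509149 − (0.2652/3.6215)·1.130279 = -0.192132
denominator = 1 − 1.509149 = -0.509149
p = -0.192132 / -0.509149 = 0.3774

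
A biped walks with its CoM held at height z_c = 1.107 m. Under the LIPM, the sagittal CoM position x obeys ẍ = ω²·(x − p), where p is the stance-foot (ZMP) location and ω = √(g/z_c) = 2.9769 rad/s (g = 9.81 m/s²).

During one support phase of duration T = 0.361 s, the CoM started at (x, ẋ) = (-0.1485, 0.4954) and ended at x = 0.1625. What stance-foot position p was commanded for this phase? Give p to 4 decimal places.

ωT = 2.9769·0.361 = 1.074661; cosh(ωT) = 1.635207, sinh(ωT) = 1.293793
x(T) = p + (x₀−p)·cosh(ωT) + (ẋ₀/ω)·sinh(ωT) ⇒ p·(1 − cosh) = x(T) − x₀·cosh − (ẋ₀/ω)·sinh
numerator   = 0.1625 − (-0.1485)·1.635207 − (0.4954/2.9769)·1.293793 = 0.190022
denominator = 1 − 1.635207 = -0.635207
p = 0.190022 / -0.635207 = -0.2991

p = -0.2991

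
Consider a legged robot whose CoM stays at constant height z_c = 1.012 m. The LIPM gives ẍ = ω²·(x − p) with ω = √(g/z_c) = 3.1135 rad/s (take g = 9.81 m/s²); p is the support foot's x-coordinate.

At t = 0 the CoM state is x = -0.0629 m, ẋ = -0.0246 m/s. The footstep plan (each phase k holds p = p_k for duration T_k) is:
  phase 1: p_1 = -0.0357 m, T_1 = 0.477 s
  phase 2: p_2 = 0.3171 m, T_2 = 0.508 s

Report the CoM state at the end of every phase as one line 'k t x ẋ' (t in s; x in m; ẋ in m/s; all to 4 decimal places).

1 0.4770 -0.1154 -0.2345
2 0.9850 -0.9543 -3.7299

phase 1: p=-0.0357, T=0.477, ωT=1.485140, cosh=2.321026, sinh=2.094555; start (x,ẋ)=(-0.062900, -0.024600) → end (x,ẋ)=(-0.115381, -0.234479)
phase 2: p=0.3171, T=0.508, ωT=1.581658, cosh=2.534323, sinh=2.328689; start (x,ẋ)=(-0.115381, -0.234479) → end (x,ẋ)=(-0.954322, -3.729896)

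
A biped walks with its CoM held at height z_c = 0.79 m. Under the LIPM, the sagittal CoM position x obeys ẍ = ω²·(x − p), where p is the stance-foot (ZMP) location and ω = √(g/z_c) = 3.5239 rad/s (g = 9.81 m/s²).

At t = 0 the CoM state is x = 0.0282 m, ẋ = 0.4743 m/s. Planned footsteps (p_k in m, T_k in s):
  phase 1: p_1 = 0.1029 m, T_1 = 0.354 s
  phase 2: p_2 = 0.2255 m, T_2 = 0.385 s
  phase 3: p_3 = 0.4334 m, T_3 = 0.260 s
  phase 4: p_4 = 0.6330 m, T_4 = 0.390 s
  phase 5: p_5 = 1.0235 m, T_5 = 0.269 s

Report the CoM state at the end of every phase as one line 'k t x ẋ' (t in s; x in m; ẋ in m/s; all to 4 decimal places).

phase 1: p=0.1029, T=0.354, ωT=1.247461, cosh=1.884362, sinh=1.597129; start (x,ẋ)=(0.028200, 0.474300) → end (x,ẋ)=(0.177104, 0.473332)
phase 2: p=0.2255, T=0.385, ωT=1.356702, cosh=2.070436, sinh=1.812927; start (x,ẋ)=(0.177104, 0.473332) → end (x,ẋ)=(0.368813, 0.670823)
phase 3: p=0.4334, T=0.260, ωT=0.916214, cosh=1.449919, sinh=1.049889; start (x,ẋ)=(0.368813, 0.670823) → end (x,ẋ)=(0.539614, 0.733684)
phase 4: p=0.6330, T=0.390, ωT=1.374321, cosh=2.102702, sinh=1.849690; start (x,ẋ)=(0.539614, 0.733684) → end (x,ẋ)=(0.821747, 0.934019)
phase 5: p=1.0235, T=0.269, ωT=0.947929, cosh=1.483952, sinh=1.096409; start (x,ẋ)=(0.821747, 0.934019) → end (x,ẋ)=(1.014715, 0.606540)

1 0.3540 0.1771 0.4733
2 0.7390 0.3688 0.6708
3 0.9990 0.5396 0.7337
4 1.3890 0.8217 0.9340
5 1.6580 1.0147 0.6065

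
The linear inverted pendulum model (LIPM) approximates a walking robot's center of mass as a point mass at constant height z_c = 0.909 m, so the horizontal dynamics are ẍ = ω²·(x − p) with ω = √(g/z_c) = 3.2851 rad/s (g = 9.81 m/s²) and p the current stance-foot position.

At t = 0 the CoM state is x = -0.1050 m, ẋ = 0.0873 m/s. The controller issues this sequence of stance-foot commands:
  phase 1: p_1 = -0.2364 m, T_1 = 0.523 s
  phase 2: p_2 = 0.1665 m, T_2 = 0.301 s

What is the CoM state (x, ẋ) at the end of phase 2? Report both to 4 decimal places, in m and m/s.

x = 0.7370, ẋ = 2.3436

phase 1: p=-0.2364, T=0.523, ωT=1.718107, cosh=2.876687, sinh=2.697282; start (x,ẋ)=(-0.105000, 0.087300) → end (x,ẋ)=(0.213276, 1.415449)
phase 2: p=0.1665, T=0.301, ωT=0.988815, cosh=1.530032, sinh=1.158015; start (x,ẋ)=(0.213276, 1.415449) → end (x,ẋ)=(0.737022, 2.343627)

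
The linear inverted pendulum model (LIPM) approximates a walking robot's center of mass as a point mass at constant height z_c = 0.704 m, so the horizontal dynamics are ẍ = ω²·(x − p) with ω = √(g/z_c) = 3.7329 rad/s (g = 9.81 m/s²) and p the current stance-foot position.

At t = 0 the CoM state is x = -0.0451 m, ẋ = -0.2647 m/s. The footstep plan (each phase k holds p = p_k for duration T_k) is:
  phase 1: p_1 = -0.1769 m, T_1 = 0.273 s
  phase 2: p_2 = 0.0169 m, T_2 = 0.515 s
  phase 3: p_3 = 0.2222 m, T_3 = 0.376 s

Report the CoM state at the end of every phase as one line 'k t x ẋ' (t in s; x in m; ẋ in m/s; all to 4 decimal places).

phase 1: p=-0.1769, T=0.273, ωT=1.019082, cosh=1.565788, sinh=1.204862; start (x,ẋ)=(-0.045100, -0.264700) → end (x,ẋ)=(-0.055966, 0.178323)
phase 2: p=0.0169, T=0.515, ωT=1.922443, cosh=3.491948, sinh=3.345698; start (x,ẋ)=(-0.055966, 0.178323) → end (x,ẋ)=(-0.077718, -0.287338)
phase 3: p=0.2222, T=0.376, ωT=1.403570, cosh=2.157711, sinh=1.911993; start (x,ẋ)=(-0.077718, -0.287338) → end (x,ẋ)=(-0.572110, -2.760589)

1 0.2730 -0.0560 0.1783
2 0.7880 -0.0777 -0.2873
3 1.1640 -0.5721 -2.7606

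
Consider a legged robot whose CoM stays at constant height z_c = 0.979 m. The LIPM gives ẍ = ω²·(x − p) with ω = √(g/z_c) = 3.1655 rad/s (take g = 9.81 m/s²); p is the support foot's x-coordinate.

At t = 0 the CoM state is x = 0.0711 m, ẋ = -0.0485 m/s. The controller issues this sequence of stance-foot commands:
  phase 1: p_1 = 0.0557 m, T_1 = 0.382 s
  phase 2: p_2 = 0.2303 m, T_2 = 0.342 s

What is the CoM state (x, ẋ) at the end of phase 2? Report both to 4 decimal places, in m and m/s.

x = -0.0551, ẋ = -0.7260

phase 1: p=0.0557, T=0.382, ωT=1.209221, cosh=1.824651, sinh=1.526222; start (x,ẋ)=(0.071100, -0.048500) → end (x,ẋ)=(0.060416, -0.014094)
phase 2: p=0.2303, T=0.342, ωT=1.082601, cosh=1.645531, sinh=1.306818; start (x,ẋ)=(0.060416, -0.014094) → end (x,ẋ)=(-0.055068, -0.725958)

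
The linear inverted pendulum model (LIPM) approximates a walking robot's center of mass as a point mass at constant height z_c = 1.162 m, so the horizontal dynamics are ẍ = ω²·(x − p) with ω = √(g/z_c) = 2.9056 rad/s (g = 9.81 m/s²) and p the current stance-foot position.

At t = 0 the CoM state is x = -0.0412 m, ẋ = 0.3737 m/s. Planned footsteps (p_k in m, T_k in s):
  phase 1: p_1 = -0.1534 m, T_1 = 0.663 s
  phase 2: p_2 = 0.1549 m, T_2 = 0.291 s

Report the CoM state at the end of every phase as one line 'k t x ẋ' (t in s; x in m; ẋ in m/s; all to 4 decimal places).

1 0.6630 0.6720 2.4052
2 0.9540 1.6544 4.7446

phase 1: p=-0.1534, T=0.663, ωT=1.926413, cosh=3.505255, sinh=3.359585; start (x,ẋ)=(-0.041200, 0.373700) → end (x,ẋ)=(0.671978, 2.405167)
phase 2: p=0.1549, T=0.291, ωT=0.845530, cosh=1.379270, sinh=0.949941; start (x,ẋ)=(0.671978, 2.405167) → end (x,ẋ)=(1.654423, 4.744588)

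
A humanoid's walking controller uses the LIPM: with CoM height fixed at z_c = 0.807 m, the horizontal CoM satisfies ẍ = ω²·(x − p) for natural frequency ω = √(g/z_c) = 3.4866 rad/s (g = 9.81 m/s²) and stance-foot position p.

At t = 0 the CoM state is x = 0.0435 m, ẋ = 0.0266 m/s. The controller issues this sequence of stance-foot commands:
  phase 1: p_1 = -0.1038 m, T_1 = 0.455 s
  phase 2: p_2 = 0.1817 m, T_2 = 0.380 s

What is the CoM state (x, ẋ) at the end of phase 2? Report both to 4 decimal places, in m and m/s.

phase 1: p=-0.1038, T=0.455, ωT=1.586403, cosh=2.545401, sinh=2.340741; start (x,ẋ)=(0.043500, 0.026600) → end (x,ẋ)=(0.288996, 1.269856)
phase 2: p=0.1817, T=0.380, ωT=1.324908, cosh=2.013833, sinh=1.748006; start (x,ẋ)=(0.288996, 1.269856) → end (x,ẋ)=(1.034418, 3.211202)

x = 1.0344, ẋ = 3.2112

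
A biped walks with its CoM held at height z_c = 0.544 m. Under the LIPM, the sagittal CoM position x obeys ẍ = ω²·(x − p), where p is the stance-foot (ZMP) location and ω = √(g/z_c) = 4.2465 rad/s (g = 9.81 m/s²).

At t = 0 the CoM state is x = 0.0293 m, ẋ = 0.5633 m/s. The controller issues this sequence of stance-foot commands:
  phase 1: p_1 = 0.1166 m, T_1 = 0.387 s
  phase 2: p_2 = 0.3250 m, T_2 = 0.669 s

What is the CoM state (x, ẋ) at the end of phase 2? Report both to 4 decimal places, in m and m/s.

phase 1: p=0.1166, T=0.387, ωT=1.643396, cosh=2.683013, sinh=2.489691; start (x,ẋ)=(0.029300, 0.563300) → end (x,ẋ)=(0.212631, 0.588365)
phase 2: p=0.3250, T=0.669, ωT=2.840909, cosh=8.594847, sinh=8.536475; start (x,ẋ)=(0.212631, 0.588365) → end (x,ẋ)=(0.541962, 0.983528)

x = 0.5420, ẋ = 0.9835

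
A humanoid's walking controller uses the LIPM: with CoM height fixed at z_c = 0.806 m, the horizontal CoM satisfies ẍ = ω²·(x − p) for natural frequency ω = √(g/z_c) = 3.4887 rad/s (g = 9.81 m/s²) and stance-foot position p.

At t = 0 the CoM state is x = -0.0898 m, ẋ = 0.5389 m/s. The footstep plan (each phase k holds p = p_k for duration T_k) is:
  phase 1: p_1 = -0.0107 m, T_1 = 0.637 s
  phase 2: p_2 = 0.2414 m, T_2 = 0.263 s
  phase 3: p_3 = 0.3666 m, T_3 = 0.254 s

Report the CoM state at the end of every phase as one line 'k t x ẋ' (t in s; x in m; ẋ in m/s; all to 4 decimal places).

phase 1: p=-0.0107, T=0.637, ωT=2.222302, cosh=4.668455, sinh=4.560095; start (x,ẋ)=(-0.089800, 0.538900) → end (x,ẋ)=(0.324424, 1.257444)
phase 2: p=0.2414, T=0.263, ωT=0.917528, cosh=1.451300, sinh=1.051795; start (x,ẋ)=(0.324424, 1.257444) → end (x,ẋ)=(0.740994, 2.129576)
phase 3: p=0.3666, T=0.254, ωT=0.886130, cosh=1.418986, sinh=1.006738; start (x,ẋ)=(0.740994, 2.129576) → end (x,ẋ)=(1.512394, 4.336788)

1 0.6370 0.3244 1.2574
2 0.9000 0.7410 2.1296
3 1.1540 1.5124 4.3368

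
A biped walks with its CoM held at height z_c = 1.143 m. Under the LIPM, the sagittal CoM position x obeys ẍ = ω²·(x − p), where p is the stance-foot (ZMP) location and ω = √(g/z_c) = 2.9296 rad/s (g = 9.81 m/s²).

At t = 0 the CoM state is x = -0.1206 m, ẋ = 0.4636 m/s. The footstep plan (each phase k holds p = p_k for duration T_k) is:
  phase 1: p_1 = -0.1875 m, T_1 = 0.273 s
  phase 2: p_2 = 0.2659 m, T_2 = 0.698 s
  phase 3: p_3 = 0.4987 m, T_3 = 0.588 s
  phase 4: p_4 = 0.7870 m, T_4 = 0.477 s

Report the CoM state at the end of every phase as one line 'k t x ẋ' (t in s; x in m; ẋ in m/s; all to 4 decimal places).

phase 1: p=-0.1875, T=0.273, ωT=0.799781, cosh=1.337240, sinh=0.887813; start (x,ẋ)=(-0.120600, 0.463600) → end (x,ẋ)=(0.042455, 0.793947)
phase 2: p=0.2659, T=0.698, ωT=2.044861, cosh=3.928740, sinh=3.799342; start (x,ẋ)=(0.042455, 0.793947) → end (x,ẋ)=(0.417697, 0.632146)
phase 3: p=0.4987, T=0.588, ωT=1.722605, cosh=2.888847, sinh=2.710247; start (x,ẋ)=(0.417697, 0.632146) → end (x,ẋ)=(0.849510, 1.183018)
phase 4: p=0.7870, T=0.477, ωT=1.397419, cosh=2.145991, sinh=1.898757; start (x,ẋ)=(0.849510, 1.183018) → end (x,ẋ)=(1.687894, 2.886466)

1 0.2730 0.0425 0.7939
2 0.9710 0.4177 0.6321
3 1.5590 0.8495 1.1830
4 2.0360 1.6879 2.8865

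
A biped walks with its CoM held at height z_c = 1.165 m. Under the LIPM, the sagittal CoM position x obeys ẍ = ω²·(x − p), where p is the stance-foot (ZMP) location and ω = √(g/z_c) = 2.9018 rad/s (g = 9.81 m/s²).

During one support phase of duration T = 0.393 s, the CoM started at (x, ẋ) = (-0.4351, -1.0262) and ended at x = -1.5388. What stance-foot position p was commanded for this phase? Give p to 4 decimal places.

ωT = 2.9018·0.393 = 1.140407; cosh(ωT) = 1.723866, sinh(ωT) = 1.404177
x(T) = p + (x₀−p)·cosh(ωT) + (ẋ₀/ω)·sinh(ωT) ⇒ p·(1 − cosh) = x(T) − x₀·cosh − (ẋ₀/ω)·sinh
numerator   = -1.5388 − (-0.4351)·1.723866 − (-1.0262/2.9018)·1.404177 = -0.292169
denominator = 1 − 1.723866 = -0.723866
p = -0.292169 / -0.723866 = 0.4036

p = 0.4036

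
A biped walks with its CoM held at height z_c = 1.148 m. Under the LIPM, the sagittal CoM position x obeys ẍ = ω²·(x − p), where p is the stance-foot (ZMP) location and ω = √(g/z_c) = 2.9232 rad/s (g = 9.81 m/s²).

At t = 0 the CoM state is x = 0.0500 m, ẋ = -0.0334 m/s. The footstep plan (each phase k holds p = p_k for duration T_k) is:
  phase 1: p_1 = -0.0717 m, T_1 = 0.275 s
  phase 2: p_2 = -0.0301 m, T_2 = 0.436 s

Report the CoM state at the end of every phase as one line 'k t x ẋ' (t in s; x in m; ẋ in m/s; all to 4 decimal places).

1 0.2750 0.0813 0.2730
2 0.7110 0.3386 1.0632

phase 1: p=-0.0717, T=0.275, ωT=0.803880, cosh=1.340891, sinh=0.893302; start (x,ẋ)=(0.050000, -0.033400) → end (x,ẋ)=(0.081280, 0.273009)
phase 2: p=-0.0301, T=0.436, ωT=1.274515, cosh=1.928267, sinh=1.648700; start (x,ẋ)=(0.081280, 0.273009) → end (x,ẋ)=(0.338649, 1.063227)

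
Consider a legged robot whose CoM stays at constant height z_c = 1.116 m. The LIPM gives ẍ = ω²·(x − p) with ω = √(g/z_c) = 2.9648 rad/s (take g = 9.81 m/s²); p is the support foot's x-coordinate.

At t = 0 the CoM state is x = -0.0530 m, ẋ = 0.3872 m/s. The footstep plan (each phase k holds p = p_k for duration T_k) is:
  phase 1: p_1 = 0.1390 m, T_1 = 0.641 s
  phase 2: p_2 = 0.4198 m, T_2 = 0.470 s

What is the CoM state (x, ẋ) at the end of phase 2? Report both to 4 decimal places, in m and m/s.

x = -1.0140, ẋ = -4.0087

phase 1: p=0.1390, T=0.641, ωT=1.900437, cosh=3.419159, sinh=3.269656; start (x,ẋ)=(-0.053000, 0.387200) → end (x,ẋ)=(-0.090465, -0.537326)
phase 2: p=0.4198, T=0.470, ωT=1.393456, cosh=2.138483, sinh=1.890267; start (x,ẋ)=(-0.090465, -0.537326) → end (x,ẋ)=(-1.013975, -4.008719)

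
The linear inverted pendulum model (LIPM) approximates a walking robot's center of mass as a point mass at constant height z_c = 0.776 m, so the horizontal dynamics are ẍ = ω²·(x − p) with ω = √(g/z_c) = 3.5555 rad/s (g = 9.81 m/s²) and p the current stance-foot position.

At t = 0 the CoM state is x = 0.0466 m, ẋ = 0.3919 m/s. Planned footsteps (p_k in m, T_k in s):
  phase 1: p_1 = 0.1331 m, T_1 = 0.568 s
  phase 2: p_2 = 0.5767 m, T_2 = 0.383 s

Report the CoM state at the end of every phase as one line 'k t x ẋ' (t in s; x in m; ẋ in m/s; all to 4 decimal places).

1 0.5680 0.2094 0.3642
2 0.9510 -0.0003 -1.6237

phase 1: p=0.1331, T=0.568, ωT=2.019524, cosh=3.833728, sinh=3.701009; start (x,ẋ)=(0.046600, 0.391900) → end (x,ẋ)=(0.209421, 0.364190)
phase 2: p=0.5767, T=0.383, ωT=1.361757, cosh=2.079627, sinh=1.823416; start (x,ẋ)=(0.209421, 0.364190) → end (x,ẋ)=(-0.000330, -1.623748)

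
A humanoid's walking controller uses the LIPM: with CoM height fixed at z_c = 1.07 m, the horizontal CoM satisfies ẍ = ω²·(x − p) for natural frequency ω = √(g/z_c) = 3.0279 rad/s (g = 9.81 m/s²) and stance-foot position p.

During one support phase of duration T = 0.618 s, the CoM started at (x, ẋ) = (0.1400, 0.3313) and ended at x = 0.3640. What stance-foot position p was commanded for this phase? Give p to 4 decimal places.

ωT = 3.0279·0.618 = 1.871242; cosh(ωT) = 3.325147, sinh(ωT) = 3.171214
x(T) = p + (x₀−p)·cosh(ωT) + (ẋ₀/ω)·sinh(ωT) ⇒ p·(1 − cosh) = x(T) − x₀·cosh − (ẋ₀/ω)·sinh
numerator   = 0.3640 − (0.1400)·3.325147 − (0.3313/3.0279)·3.171214 = -0.448501
denominator = 1 − 3.325147 = -2.325147
p = -0.448501 / -2.325147 = 0.1929

p = 0.1929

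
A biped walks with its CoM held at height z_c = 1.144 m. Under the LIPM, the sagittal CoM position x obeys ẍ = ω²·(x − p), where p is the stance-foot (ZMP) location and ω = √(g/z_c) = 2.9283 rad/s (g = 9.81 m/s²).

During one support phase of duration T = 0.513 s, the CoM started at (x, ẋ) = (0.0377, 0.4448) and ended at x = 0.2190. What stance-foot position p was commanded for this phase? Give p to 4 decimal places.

p = 0.1430

ωT = 2.9283·0.513 = 1.502218; cosh(ωT) = 2.357138, sinh(ωT) = 2.134502
x(T) = p + (x₀−p)·cosh(ωT) + (ẋ₀/ω)·sinh(ωT) ⇒ p·(1 − cosh) = x(T) − x₀·cosh − (ẋ₀/ω)·sinh
numerator   = 0.2190 − (0.0377)·2.357138 − (0.4448/2.9283)·2.134502 = -0.194089
denominator = 1 − 2.357138 = -1.357138
p = -0.194089 / -1.357138 = 0.1430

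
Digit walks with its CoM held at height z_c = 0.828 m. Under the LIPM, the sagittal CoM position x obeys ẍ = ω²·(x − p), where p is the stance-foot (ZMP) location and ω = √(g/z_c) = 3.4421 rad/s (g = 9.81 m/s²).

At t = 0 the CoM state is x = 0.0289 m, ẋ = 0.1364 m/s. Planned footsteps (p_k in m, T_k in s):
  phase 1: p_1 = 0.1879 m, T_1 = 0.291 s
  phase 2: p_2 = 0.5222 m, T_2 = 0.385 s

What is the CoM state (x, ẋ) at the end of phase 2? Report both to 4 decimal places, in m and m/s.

phase 1: p=0.1879, T=0.291, ωT=1.001651, cosh=1.545023, sinh=1.177751; start (x,ẋ)=(0.028900, 0.136400) → end (x,ẋ)=(-0.011088, -0.433835)
phase 2: p=0.5222, T=0.385, ωT=1.325209, cosh=2.014359, sinh=1.748611; start (x,ẋ)=(-0.011088, -0.433835) → end (x,ẋ)=(-0.772424, -4.083703)

x = -0.7724, ẋ = -4.0837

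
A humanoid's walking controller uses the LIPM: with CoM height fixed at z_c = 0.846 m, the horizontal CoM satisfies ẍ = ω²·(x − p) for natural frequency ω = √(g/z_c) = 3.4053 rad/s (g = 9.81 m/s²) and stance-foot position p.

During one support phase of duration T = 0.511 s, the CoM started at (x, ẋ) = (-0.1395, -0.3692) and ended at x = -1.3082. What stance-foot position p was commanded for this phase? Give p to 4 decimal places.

p = 0.3094

ωT = 3.4053·0.511 = 1.740108; cosh(ωT) = 2.936731, sinh(ωT) = 2.761230
x(T) = p + (x₀−p)·cosh(ωT) + (ẋ₀/ω)·sinh(ωT) ⇒ p·(1 − cosh) = x(T) − x₀·cosh − (ẋ₀/ω)·sinh
numerator   = -1.3082 − (-0.1395)·2.936731 − (-0.3692/3.4053)·2.761230 = -0.599156
denominator = 1 − 2.936731 = -1.936731
p = -0.599156 / -1.936731 = 0.3094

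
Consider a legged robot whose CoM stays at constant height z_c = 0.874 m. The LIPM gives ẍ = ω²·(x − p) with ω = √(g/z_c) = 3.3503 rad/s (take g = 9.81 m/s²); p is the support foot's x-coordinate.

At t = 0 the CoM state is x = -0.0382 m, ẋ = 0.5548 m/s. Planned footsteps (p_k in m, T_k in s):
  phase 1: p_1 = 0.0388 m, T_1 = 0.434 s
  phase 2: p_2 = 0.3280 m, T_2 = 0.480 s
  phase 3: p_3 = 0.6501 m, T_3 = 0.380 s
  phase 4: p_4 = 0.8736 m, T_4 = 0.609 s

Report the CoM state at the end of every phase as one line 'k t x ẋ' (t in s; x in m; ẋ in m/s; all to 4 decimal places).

phase 1: p=0.0388, T=0.434, ωT=1.454030, cosh=2.256979, sinh=2.023352; start (x,ẋ)=(-0.038200, 0.554800) → end (x,ẋ)=(0.200074, 0.730201)
phase 2: p=0.3280, T=0.480, ωT=1.608144, cosh=2.596897, sinh=2.396638; start (x,ẋ)=(0.200074, 0.730201) → end (x,ẋ)=(0.518139, 0.869080)
phase 3: p=0.6501, T=0.380, ωT=1.273114, cosh=1.925958, sinh=1.646000; start (x,ẋ)=(0.518139, 0.869080) → end (x,ẋ)=(0.822927, 0.946100)
phase 4: p=0.8736, T=0.609, ωT=2.040333, cosh=3.911577, sinh=3.781591; start (x,ẋ)=(0.822927, 0.946100) → end (x,ẋ)=(1.743281, 3.058738)

1 0.4340 0.2001 0.7302
2 0.9140 0.5181 0.8691
3 1.2940 0.8229 0.9461
4 1.9030 1.7433 3.0587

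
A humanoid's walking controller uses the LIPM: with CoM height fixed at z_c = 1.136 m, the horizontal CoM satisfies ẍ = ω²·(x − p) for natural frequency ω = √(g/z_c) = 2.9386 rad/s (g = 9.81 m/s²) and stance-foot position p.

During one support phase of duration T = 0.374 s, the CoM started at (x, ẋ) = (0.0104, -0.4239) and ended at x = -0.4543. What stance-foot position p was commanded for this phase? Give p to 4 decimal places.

p = 0.4184

ωT = 2.9386·0.374 = 1.099036; cosh(ωT) = 1.667232, sinh(ωT) = 1.334040
x(T) = p + (x₀−p)·cosh(ωT) + (ẋ₀/ω)·sinh(ωT) ⇒ p·(1 − cosh) = x(T) − x₀·cosh − (ẋ₀/ω)·sinh
numerator   = -0.4543 − (0.0104)·1.667232 − (-0.4239/2.9386)·1.334040 = -0.279201
denominator = 1 − 1.667232 = -0.667232
p = -0.279201 / -0.667232 = 0.4184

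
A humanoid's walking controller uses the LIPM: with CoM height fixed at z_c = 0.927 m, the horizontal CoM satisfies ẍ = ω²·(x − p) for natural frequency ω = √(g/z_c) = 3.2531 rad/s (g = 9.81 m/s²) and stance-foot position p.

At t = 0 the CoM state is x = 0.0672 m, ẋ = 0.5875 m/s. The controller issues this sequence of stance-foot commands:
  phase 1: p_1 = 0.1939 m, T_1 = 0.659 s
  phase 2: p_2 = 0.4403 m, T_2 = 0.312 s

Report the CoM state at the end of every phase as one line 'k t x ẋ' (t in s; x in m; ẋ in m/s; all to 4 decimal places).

phase 1: p=0.1939, T=0.659, ωT=2.143793, cosh=4.324473, sinh=4.207263; start (x,ẋ)=(0.067200, 0.587500) → end (x,ẋ)=(0.405808, 0.806529)
phase 2: p=0.4403, T=0.312, ωT=1.014967, cosh=1.560844, sinh=1.198429; start (x,ẋ)=(0.405808, 0.806529) → end (x,ẋ)=(0.683586, 1.124397)

1 0.6590 0.4058 0.8065
2 0.9710 0.6836 1.1244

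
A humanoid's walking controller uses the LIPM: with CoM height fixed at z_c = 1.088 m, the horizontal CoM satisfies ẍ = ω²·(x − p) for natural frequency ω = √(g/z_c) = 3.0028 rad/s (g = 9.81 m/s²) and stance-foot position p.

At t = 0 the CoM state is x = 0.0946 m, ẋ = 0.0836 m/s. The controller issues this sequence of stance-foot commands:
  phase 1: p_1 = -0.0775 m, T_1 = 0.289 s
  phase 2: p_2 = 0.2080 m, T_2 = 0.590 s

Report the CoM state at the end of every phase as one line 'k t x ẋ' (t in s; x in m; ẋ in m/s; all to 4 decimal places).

phase 1: p=-0.0775, T=0.289, ωT=0.867809, cosh=1.400779, sinh=0.980908; start (x,ẋ)=(0.094600, 0.083600) → end (x,ẋ)=(0.190883, 0.624021)
phase 2: p=0.2080, T=0.590, ωT=1.771652, cosh=3.025306, sinh=2.855254; start (x,ẋ)=(0.190883, 0.624021) → end (x,ẋ)=(0.749575, 1.741099)

1 0.2890 0.1909 0.6240
2 0.8790 0.7496 1.7411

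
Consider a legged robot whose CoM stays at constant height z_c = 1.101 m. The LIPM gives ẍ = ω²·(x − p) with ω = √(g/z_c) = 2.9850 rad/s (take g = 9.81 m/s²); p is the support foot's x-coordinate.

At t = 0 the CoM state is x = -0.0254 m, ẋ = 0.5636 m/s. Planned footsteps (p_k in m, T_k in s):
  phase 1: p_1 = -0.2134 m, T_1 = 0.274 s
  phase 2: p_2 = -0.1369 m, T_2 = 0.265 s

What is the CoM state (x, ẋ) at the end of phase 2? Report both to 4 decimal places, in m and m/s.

phase 1: p=-0.2134, T=0.274, ωT=0.817890, cosh=1.353538, sinh=0.912176; start (x,ẋ)=(-0.025400, 0.563600) → end (x,ẋ)=(0.213294, 1.274749)
phase 2: p=-0.1369, T=0.265, ωT=0.791025, cosh=1.329518, sinh=0.876138; start (x,ẋ)=(0.213294, 1.274749) → end (x,ẋ)=(0.702845, 2.610654)

x = 0.7028, ẋ = 2.6107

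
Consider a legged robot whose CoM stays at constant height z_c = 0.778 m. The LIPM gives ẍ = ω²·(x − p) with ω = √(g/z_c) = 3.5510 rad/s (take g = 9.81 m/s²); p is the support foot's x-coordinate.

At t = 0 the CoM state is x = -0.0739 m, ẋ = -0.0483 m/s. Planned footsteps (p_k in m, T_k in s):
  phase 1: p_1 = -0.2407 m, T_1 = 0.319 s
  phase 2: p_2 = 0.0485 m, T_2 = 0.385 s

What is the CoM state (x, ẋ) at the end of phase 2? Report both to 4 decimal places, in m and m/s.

phase 1: p=-0.2407, T=0.319, ωT=1.132769, cosh=1.713190, sinh=1.391050; start (x,ẋ)=(-0.073900, -0.048300) → end (x,ẋ)=(0.026139, 0.741181)
phase 2: p=0.0485, T=0.385, ωT=1.367135, cosh=2.089464, sinh=1.834628; start (x,ẋ)=(0.026139, 0.741181) → end (x,ẋ)=(0.384710, 1.402997)

x = 0.3847, ẋ = 1.4030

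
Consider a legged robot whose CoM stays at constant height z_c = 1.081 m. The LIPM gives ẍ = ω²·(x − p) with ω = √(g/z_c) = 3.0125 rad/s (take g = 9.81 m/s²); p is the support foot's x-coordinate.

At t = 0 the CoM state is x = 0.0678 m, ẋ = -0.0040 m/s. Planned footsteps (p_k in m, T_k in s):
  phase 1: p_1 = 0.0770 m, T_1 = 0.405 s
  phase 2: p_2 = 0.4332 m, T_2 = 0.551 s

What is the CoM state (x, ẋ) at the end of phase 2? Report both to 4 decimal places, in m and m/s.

phase 1: p=0.0770, T=0.405, ωT=1.220063, cosh=1.841306, sinh=1.546094; start (x,ẋ)=(0.067800, -0.004000) → end (x,ẋ)=(0.058007, -0.050215)
phase 2: p=0.4332, T=0.551, ωT=1.659888, cosh=2.724440, sinh=2.534279; start (x,ẋ)=(0.058007, -0.050215) → end (x,ẋ)=(-0.631234, -3.001225)

x = -0.6312, ẋ = -3.0012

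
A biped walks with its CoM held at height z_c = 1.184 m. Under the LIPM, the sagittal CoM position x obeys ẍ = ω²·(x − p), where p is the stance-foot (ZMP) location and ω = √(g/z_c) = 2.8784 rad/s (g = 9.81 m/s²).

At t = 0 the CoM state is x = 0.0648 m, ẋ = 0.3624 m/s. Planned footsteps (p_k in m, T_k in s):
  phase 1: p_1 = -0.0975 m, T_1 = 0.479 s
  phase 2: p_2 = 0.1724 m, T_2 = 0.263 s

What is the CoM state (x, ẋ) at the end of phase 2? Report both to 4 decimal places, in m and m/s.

phase 1: p=-0.0975, T=0.479, ωT=1.378754, cosh=2.110921, sinh=1.859029; start (x,ẋ)=(0.064800, 0.362400) → end (x,ẋ)=(0.479160, 1.633470)
phase 2: p=0.1724, T=0.263, ωT=0.757019, cosh=1.300487, sinh=0.831425; start (x,ẋ)=(0.479160, 1.633470) → end (x,ẋ)=(1.043165, 2.858437)

x = 1.0432, ẋ = 2.8584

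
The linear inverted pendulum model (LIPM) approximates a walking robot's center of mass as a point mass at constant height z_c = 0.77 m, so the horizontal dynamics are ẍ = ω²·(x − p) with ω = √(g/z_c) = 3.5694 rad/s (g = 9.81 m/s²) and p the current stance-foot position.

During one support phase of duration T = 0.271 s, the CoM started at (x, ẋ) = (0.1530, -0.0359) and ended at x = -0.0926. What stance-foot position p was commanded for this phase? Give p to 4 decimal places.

p = 0.6165

ωT = 3.5694·0.271 = 0.967307; cosh(ωT) = 1.505478, sinh(ωT) = 1.125373
x(T) = p + (x₀−p)·cosh(ωT) + (ẋ₀/ω)·sinh(ωT) ⇒ p·(1 − cosh) = x(T) − x₀·cosh − (ẋ₀/ω)·sinh
numerator   = -0.0926 − (0.1530)·1.505478 − (-0.0359/3.5694)·1.125373 = -0.311619
denominator = 1 − 1.505478 = -0.505478
p = -0.311619 / -0.505478 = 0.6165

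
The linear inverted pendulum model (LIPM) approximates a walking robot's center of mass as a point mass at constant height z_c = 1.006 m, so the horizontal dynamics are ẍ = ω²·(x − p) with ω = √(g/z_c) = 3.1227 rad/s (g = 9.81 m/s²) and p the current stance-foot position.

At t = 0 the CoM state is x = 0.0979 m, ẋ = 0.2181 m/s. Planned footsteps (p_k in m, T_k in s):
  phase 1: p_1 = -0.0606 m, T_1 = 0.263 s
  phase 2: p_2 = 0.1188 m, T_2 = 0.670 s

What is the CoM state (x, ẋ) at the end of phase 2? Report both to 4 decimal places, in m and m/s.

x = 1.4864, ẋ = 4.3249

phase 1: p=-0.0606, T=0.263, ωT=0.821270, cosh=1.356629, sinh=0.916756; start (x,ẋ)=(0.097900, 0.218100) → end (x,ẋ)=(0.218455, 0.749627)
phase 2: p=0.1188, T=0.670, ωT=2.092209, cosh=4.113104, sinh=3.989690; start (x,ẋ)=(0.218455, 0.749627) → end (x,ẋ)=(1.486447, 4.324860)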